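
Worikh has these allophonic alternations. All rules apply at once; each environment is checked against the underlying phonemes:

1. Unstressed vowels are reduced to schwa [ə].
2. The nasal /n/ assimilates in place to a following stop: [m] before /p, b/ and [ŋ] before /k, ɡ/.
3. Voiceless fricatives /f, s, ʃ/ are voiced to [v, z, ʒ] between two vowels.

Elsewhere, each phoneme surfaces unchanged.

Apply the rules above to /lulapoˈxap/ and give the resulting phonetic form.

/u/ — between /l/ and /l/, in an unstressed syllable — surfaces as [ə] (rule 1).
/a/ — between /l/ and /p/, in an unstressed syllable — surfaces as [ə] (rule 1).
Rule 1 applies to /o/ (between /p/ and /x/: in an unstressed syllable) → [ə].
/a/ (between /x/ and /p/) fails the environment for rule 1, so it stays [a].

[lələpəˈxap]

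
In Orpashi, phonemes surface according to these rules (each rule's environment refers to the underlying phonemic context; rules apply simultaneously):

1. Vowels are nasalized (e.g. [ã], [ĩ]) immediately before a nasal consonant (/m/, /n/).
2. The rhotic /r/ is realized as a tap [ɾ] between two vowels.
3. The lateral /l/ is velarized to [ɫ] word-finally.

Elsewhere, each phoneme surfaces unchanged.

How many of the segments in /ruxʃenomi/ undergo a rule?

2

Segments that undergo a rule: /e/ → [ẽ] (rule 1); /o/ → [õ] (rule 1).
All other segments surface unchanged.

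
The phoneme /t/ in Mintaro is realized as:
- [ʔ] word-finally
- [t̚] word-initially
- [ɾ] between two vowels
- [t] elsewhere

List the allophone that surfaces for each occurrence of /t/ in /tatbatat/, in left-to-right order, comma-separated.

Occurrence 1 (position 1): word-initially → [t̚].
Occurrence 2 (position 3): no conditioning environment matches → elsewhere allophone [t].
Occurrence 3 (position 6): between two vowels → [ɾ].
Occurrence 4 (position 8): word-finally → [ʔ].

[t̚], [t], [ɾ], [ʔ]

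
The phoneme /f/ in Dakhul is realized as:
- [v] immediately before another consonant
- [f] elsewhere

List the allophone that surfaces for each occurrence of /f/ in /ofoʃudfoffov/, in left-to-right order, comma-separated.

[f], [f], [v], [f]

Occurrence 1 (position 2): no conditioning environment matches → elsewhere allophone [f].
Occurrence 2 (position 7): no conditioning environment matches → elsewhere allophone [f].
Occurrence 3 (position 9): immediately before another consonant → [v].
Occurrence 4 (position 10): no conditioning environment matches → elsewhere allophone [f].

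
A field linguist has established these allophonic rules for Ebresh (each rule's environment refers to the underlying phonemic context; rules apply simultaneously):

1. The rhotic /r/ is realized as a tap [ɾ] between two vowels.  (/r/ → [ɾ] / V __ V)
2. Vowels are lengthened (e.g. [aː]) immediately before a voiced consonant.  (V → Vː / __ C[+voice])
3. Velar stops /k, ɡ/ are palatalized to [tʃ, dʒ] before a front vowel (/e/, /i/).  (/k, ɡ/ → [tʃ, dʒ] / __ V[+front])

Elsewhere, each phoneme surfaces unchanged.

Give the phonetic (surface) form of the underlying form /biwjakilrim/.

/b/ — not in any rule's target class → [b].
/i/ meets the environment for rule 2 (before a voiced consonant) → [iː].
/w/ (between /i/ and /j/): no rule targets it → [w].
/j/ — not in any rule's target class → [j].
/a/ (between /j/ and /k/): rule 2 targets it, but not before a voiced consonant → unchanged [a].
Rule 3 applies to /k/ (between /a/ and /i/: before a front vowel) → [tʃ].
Rule 2 applies to /i/ (between /k/ and /l/: before a voiced consonant) → [iː].
/l/ — not in any rule's target class → [l].
/r/ (between /l/ and /i/): rule 1 targets it, but not between two vowels → unchanged [r].
Rule 2 applies to /i/ (between /r/ and /m/: before a voiced consonant) → [iː].
/m/ — not in any rule's target class → [m].

[biːwjatʃiːlriːm]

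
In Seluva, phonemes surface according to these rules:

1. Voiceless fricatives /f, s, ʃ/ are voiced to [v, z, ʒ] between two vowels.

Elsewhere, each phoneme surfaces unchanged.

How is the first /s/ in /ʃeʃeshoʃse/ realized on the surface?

[s]

/s/ (between /e/ and /h/): rule 1 targets it, but not between two vowels → unchanged [s].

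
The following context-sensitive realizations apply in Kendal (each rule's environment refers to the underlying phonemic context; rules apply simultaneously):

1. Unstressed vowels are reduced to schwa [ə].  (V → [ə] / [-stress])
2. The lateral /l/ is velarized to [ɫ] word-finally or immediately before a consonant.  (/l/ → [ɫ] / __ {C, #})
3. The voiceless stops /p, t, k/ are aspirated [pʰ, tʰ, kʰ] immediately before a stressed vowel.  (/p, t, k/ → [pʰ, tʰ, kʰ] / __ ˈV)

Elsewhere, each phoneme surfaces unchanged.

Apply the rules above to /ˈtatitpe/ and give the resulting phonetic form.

[ˈtʰatətpə]

/t/ meets the environment for rule 3 (immediately before a stressed vowel) → [tʰ].
/a/ — between /t/ and /t/; rule 1 does not apply here → [a].
/t/ (between /a/ and /i/) is in the target of rule 3 but the environment (immediately before a stressed vowel) is not met → [t].
/i/ (between /t/ and /t/): in an unstressed syllable, so rule 1 applies → [ə].
/t/ (between /i/ and /p/) is in the target of rule 3 but the environment (immediately before a stressed vowel) is not met → [t].
/p/ (between /t/ and /e/) fails the environment for rule 3, so it stays [p].
/e/ — word-final, in an unstressed syllable — surfaces as [ə] (rule 1).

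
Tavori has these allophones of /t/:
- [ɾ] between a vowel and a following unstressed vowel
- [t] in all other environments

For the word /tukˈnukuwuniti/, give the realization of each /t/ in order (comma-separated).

Occurrence 1 (position 1): no conditioning environment matches → elsewhere allophone [t].
Occurrence 2 (position 12): between a vowel and a following unstressed vowel → [ɾ].

[t], [ɾ]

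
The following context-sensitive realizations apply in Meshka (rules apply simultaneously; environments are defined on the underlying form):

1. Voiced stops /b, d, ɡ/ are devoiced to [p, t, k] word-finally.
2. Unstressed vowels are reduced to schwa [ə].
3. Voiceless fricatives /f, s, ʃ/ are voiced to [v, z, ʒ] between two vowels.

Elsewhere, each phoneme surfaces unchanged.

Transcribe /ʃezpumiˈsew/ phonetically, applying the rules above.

[ʃəzpəməˈzew]

/ʃ/ (word-initial): rule 3 targets it, but not between two vowels → unchanged [ʃ].
/e/ (between /ʃ/ and /z/) occurs in an unstressed syllable → [ə] by rule 2.
/u/ — between /p/ and /m/, in an unstressed syllable — surfaces as [ə] (rule 2).
Rule 2 applies to /i/ (between /m/ and /s/: in an unstressed syllable) → [ə].
/s/ (between /i/ and /e/): between two vowels, so rule 3 applies → [z].
/e/ — between /s/ and /w/; rule 2 does not apply here → [e].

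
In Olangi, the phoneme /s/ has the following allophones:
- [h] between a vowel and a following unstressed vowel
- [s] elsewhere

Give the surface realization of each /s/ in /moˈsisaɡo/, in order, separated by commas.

[s], [h]

Occurrence 1 (position 3): no conditioning environment matches → elsewhere allophone [s].
Occurrence 2 (position 5): between a vowel and a following unstressed vowel → [h].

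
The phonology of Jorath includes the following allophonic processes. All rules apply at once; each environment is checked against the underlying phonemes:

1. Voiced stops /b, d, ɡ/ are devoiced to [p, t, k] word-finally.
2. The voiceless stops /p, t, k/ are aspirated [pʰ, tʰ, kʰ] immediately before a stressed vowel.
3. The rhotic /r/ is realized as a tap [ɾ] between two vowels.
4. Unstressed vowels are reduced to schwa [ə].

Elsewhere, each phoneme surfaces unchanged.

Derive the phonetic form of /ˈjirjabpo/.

[ˈjirjəbpə]

/j/ (word-initial) is unaffected → [j].
/i/ — between /j/ and /r/; rule 4 does not apply here → [i].
/r/ (between /i/ and /j/) is in the target of rule 3 but the environment (between two vowels) is not met → [r].
/j/ (between /r/ and /a/): no rule targets it → [j].
/a/ — between /j/ and /b/, in an unstressed syllable — surfaces as [ə] (rule 4).
/b/ (between /a/ and /p/) fails the environment for rule 1, so it stays [b].
/p/ (between /b/ and /o/): rule 2 targets it, but not immediately before a stressed vowel → unchanged [p].
/o/ (word-final): in an unstressed syllable, so rule 4 applies → [ə].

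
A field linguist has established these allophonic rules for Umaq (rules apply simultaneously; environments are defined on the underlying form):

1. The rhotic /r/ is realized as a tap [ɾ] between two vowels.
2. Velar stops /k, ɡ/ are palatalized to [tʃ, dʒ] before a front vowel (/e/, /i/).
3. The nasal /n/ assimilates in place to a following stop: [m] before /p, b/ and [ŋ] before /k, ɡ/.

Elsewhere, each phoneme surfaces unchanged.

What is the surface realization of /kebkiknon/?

[tʃebtʃiknon]

/k/ meets the environment for rule 2 (before a front vowel) → [tʃ].
/e/ stays [e].
/b/ — not in any rule's target class → [b].
/k/ (between /b/ and /i/): before a front vowel, so rule 2 applies → [tʃ].
/i/ stays [i].
/k/ — between /i/ and /n/; rule 2 does not apply here → [k].
/n/ (between /k/ and /o/) is in the target of rule 3 but the environment (before a labial or velar stop) is not met → [n].
/o/ stays [o].
/n/ (word-final): rule 3 targets it, but not before a labial or velar stop → unchanged [n].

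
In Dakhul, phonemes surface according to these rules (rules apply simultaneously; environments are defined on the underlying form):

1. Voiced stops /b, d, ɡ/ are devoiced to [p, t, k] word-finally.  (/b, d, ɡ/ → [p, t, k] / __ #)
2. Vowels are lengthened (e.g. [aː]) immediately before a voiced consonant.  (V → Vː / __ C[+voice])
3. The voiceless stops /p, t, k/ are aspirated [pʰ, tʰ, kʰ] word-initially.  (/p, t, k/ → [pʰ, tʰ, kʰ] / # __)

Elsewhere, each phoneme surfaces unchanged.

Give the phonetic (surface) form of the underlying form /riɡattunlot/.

/i/ — between /r/ and /ɡ/, before a voiced consonant — surfaces as [iː] (rule 2).
/ɡ/ — between /i/ and /a/; rule 1 does not apply here → [ɡ].
/a/ (between /ɡ/ and /t/) is in the target of rule 2 but the environment (before a voiced consonant) is not met → [a].
/t/ (between /a/ and /t/) fails the environment for rule 3, so it stays [t].
/t/ (between /t/ and /u/) is in the target of rule 3 but the environment (word-initially) is not met → [t].
Rule 2 applies to /u/ (between /t/ and /n/: before a voiced consonant) → [uː].
/o/ (between /l/ and /t/) fails the environment for rule 2, so it stays [o].
/t/ (word-final) fails the environment for rule 3, so it stays [t].

[riːɡattuːnlot]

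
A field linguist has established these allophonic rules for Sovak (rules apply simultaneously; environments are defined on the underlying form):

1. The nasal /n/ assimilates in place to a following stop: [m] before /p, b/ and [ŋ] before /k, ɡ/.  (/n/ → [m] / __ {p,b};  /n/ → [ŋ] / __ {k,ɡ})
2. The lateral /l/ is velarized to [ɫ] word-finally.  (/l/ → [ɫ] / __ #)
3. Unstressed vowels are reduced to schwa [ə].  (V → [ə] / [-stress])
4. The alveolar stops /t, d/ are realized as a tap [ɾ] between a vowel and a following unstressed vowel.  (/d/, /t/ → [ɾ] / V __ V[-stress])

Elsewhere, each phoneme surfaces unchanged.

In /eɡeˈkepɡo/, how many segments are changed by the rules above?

Segments that undergo a rule: /e/ → [ə] (rule 3); /e/ → [ə] (rule 3); /o/ → [ə] (rule 3).
All other segments surface unchanged.

3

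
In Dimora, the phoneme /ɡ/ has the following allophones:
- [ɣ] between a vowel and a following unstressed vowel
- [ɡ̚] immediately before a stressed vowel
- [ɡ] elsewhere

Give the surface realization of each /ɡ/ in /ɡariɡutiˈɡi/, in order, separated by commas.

Occurrence 1 (position 1): no conditioning environment matches → elsewhere allophone [ɡ].
Occurrence 2 (position 5): between a vowel and a following unstressed vowel → [ɣ].
Occurrence 3 (position 9): immediately before a stressed vowel → [ɡ̚].

[ɡ], [ɣ], [ɡ̚]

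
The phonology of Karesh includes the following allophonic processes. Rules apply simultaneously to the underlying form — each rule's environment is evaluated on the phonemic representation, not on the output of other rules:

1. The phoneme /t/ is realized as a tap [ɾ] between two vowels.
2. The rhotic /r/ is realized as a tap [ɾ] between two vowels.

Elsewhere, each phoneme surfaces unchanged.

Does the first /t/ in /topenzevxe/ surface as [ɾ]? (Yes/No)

/t/ (word-initial) is in the target of rule 1 but the environment (between two vowels) is not met → [t].
The actual realization is [t], not [ɾ].

No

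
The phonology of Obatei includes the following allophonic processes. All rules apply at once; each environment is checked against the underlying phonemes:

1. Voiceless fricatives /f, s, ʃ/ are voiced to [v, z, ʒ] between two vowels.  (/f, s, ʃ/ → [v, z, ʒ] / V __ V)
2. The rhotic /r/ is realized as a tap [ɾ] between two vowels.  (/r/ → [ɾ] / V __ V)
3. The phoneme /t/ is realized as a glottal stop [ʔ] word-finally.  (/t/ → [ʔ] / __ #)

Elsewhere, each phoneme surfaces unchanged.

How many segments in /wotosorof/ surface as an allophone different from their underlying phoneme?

2

Segments that undergo a rule: /s/ → [z] (rule 1); /r/ → [ɾ] (rule 2).
All other segments surface unchanged.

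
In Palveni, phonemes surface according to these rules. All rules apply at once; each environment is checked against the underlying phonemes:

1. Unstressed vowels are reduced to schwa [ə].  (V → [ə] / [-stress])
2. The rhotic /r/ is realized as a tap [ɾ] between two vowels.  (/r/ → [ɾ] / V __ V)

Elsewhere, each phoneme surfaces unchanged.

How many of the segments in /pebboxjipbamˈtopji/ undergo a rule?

Segments that undergo a rule: /e/ → [ə] (rule 1); /o/ → [ə] (rule 1); /i/ → [ə] (rule 1); /a/ → [ə] (rule 1); /i/ → [ə] (rule 1).
All other segments surface unchanged.

5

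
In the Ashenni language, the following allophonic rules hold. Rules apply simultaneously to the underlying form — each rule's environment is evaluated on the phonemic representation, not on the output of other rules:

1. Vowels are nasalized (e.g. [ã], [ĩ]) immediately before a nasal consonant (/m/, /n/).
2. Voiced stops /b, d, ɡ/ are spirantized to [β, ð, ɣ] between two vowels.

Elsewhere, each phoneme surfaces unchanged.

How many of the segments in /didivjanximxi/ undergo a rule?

Segments that undergo a rule: /d/ → [ð] (rule 2); /a/ → [ã] (rule 1); /i/ → [ĩ] (rule 1).
All other segments surface unchanged.

3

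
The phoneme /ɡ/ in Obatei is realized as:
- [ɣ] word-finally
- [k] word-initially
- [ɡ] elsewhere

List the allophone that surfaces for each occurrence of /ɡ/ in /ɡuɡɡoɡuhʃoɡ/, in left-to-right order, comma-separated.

Occurrence 1 (position 1): word-initially → [k].
Occurrence 2 (position 3): no conditioning environment matches → elsewhere allophone [ɡ].
Occurrence 3 (position 4): no conditioning environment matches → elsewhere allophone [ɡ].
Occurrence 4 (position 6): no conditioning environment matches → elsewhere allophone [ɡ].
Occurrence 5 (position 11): word-finally → [ɣ].

[k], [ɡ], [ɡ], [ɡ], [ɣ]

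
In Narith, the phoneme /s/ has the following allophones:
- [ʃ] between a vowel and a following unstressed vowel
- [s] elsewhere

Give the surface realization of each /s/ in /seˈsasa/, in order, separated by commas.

[s], [s], [ʃ]

Occurrence 1 (position 1): no conditioning environment matches → elsewhere allophone [s].
Occurrence 2 (position 3): no conditioning environment matches → elsewhere allophone [s].
Occurrence 3 (position 5): between a vowel and a following unstressed vowel → [ʃ].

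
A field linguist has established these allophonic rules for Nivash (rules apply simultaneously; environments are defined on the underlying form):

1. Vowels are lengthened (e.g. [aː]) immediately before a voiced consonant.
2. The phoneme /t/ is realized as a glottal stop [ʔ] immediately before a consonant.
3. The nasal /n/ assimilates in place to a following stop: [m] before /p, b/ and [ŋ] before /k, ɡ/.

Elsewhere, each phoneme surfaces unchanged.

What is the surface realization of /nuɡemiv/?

[nuːɡeːmiːv]

/n/ (word-initial): rule 3 targets it, but not before a labial or velar stop → unchanged [n].
/u/ meets the environment for rule 1 (before a voiced consonant) → [uː].
/ɡ/ (between /u/ and /e/) is unaffected → [ɡ].
/e/ (between /ɡ/ and /m/): before a voiced consonant, so rule 1 applies → [eː].
/m/ (between /e/ and /i/) is unaffected → [m].
/i/ — between /m/ and /v/, before a voiced consonant — surfaces as [iː] (rule 1).
/v/ (word-final) is unaffected → [v].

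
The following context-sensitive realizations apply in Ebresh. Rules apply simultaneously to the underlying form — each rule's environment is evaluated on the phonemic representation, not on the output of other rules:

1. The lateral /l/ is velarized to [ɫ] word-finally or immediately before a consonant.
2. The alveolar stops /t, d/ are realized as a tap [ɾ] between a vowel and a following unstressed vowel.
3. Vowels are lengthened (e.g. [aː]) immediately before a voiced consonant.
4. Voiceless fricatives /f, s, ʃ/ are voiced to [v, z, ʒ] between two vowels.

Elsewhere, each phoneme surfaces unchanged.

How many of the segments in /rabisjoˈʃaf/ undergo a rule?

2

Segments that undergo a rule: /a/ → [aː] (rule 3); /ʃ/ → [ʒ] (rule 4).
All other segments surface unchanged.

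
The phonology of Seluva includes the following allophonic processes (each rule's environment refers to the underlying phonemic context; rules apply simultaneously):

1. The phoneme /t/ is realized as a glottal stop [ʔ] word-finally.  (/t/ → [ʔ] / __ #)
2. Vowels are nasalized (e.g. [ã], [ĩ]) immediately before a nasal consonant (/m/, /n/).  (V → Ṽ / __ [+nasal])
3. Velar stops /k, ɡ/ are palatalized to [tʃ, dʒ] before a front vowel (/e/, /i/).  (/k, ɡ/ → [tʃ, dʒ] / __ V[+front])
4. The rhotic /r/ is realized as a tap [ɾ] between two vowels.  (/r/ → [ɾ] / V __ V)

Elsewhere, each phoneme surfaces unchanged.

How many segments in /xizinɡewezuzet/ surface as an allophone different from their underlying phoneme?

3

Segments that undergo a rule: /i/ → [ĩ] (rule 2); /ɡ/ → [dʒ] (rule 3); /t/ → [ʔ] (rule 1).
All other segments surface unchanged.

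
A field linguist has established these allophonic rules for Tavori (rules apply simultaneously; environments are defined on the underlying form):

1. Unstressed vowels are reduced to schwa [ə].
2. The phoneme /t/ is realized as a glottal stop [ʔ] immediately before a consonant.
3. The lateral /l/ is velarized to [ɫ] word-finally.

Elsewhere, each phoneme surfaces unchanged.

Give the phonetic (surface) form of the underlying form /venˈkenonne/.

/v/ (word-initial) is unaffected → [v].
/e/ meets the environment for rule 1 (in an unstressed syllable) → [ə].
/n/ stays [n].
/k/ stays [k].
/e/ (between /k/ and /n/) is in the target of rule 1 but the environment (in an unstressed syllable) is not met → [e].
/n/ stays [n].
/o/ (between /n/ and /n/): in an unstressed syllable, so rule 1 applies → [ə].
/n/ stays [n].
/n/ stays [n].
/e/ (word-final) occurs in an unstressed syllable → [ə] by rule 1.

[vənˈkenənnə]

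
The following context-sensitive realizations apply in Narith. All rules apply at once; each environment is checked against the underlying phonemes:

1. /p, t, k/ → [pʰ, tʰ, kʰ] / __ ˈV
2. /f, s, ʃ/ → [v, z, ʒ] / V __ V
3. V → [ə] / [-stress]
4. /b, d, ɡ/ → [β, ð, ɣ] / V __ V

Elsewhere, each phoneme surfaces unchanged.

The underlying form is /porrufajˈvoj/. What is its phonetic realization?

/p/ (word-initial): rule 1 targets it, but not immediately before a stressed vowel → unchanged [p].
Rule 3 applies to /o/ (between /p/ and /r/: in an unstressed syllable) → [ə].
/r/ — not in any rule's target class → [r].
/r/ (between /r/ and /u/) is unaffected → [r].
Rule 3 applies to /u/ (between /r/ and /f/: in an unstressed syllable) → [ə].
/f/ (between /u/ and /a/): between two vowels, so rule 2 applies → [v].
/a/ (between /f/ and /j/) occurs in an unstressed syllable → [ə] by rule 3.
/j/ — not in any rule's target class → [j].
/v/ (between /j/ and /o/): no rule targets it → [v].
/o/ — between /v/ and /j/; rule 3 does not apply here → [o].
/j/ — not in any rule's target class → [j].

[pərrəvəjˈvoj]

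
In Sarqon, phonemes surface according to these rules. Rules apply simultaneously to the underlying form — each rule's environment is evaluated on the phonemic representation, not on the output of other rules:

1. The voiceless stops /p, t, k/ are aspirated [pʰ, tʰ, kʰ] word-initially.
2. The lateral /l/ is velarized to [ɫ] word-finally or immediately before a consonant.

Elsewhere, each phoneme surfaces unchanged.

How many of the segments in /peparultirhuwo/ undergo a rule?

2

Segments that undergo a rule: /p/ → [pʰ] (rule 1); /l/ → [ɫ] (rule 2).
All other segments surface unchanged.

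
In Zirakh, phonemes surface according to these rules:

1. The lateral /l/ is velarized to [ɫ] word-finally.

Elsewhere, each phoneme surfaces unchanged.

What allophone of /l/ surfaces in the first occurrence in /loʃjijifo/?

/l/ (word-initial): rule 1 targets it, but not word-finally → unchanged [l].

[l]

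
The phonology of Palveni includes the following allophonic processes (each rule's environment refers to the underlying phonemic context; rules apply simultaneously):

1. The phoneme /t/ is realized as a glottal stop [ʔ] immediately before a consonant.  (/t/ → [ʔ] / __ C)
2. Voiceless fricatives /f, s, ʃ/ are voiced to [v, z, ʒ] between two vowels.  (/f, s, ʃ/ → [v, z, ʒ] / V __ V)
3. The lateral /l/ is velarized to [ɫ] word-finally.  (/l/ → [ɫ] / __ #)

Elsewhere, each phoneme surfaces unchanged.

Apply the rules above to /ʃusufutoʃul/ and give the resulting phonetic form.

/ʃ/ — word-initial; rule 2 does not apply here → [ʃ].
/u/ (between /ʃ/ and /s/) is unaffected → [u].
Rule 2 applies to /s/ (between /u/ and /u/: between two vowels) → [z].
/u/ (between /s/ and /f/) is unaffected → [u].
/f/ — between /u/ and /u/, between two vowels — surfaces as [v] (rule 2).
/u/ stays [u].
/t/ (between /u/ and /o/): rule 1 targets it, but not immediately before a consonant → unchanged [t].
/o/ — not in any rule's target class → [o].
/ʃ/ meets the environment for rule 2 (between two vowels) → [ʒ].
/u/ stays [u].
/l/ (word-final): word-finally, so rule 3 applies → [ɫ].

[ʃuzuvutoʒuɫ]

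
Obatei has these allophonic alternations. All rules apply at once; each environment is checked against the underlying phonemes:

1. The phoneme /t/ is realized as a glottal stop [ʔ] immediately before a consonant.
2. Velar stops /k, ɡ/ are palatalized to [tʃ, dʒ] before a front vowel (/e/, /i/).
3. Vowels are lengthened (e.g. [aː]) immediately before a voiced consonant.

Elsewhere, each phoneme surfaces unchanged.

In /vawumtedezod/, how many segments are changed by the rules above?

5

Segments that undergo a rule: /a/ → [aː] (rule 3); /u/ → [uː] (rule 3); /e/ → [eː] (rule 3); /e/ → [eː] (rule 3); /o/ → [oː] (rule 3).
All other segments surface unchanged.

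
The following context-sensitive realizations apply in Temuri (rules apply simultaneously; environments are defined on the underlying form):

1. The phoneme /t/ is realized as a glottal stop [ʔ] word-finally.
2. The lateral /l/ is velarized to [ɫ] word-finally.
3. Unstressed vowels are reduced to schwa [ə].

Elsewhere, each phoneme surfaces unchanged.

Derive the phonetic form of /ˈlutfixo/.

[ˈlutfəxə]

/l/ (word-initial) is in the target of rule 2 but the environment (word-finally) is not met → [l].
/u/ (between /l/ and /t/) fails the environment for rule 3, so it stays [u].
/t/ (between /u/ and /f/) fails the environment for rule 1, so it stays [t].
/f/ stays [f].
/i/ — between /f/ and /x/, in an unstressed syllable — surfaces as [ə] (rule 3).
/x/ stays [x].
/o/ (word-final) occurs in an unstressed syllable → [ə] by rule 3.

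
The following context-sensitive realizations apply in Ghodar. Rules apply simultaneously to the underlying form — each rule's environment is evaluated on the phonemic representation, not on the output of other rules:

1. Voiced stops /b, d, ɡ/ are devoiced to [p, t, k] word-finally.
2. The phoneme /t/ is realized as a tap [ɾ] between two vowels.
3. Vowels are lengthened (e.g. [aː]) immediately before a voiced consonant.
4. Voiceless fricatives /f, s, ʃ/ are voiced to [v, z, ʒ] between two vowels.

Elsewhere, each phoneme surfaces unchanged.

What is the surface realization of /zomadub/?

[zoːmaːduːp]

/z/ stays [z].
/o/ — between /z/ and /m/, before a voiced consonant — surfaces as [oː] (rule 3).
/m/ — not in any rule's target class → [m].
/a/ meets the environment for rule 3 (before a voiced consonant) → [aː].
/d/ — between /a/ and /u/; rule 1 does not apply here → [d].
/u/ meets the environment for rule 3 (before a voiced consonant) → [uː].
/b/ — word-final, word-finally — surfaces as [p] (rule 1).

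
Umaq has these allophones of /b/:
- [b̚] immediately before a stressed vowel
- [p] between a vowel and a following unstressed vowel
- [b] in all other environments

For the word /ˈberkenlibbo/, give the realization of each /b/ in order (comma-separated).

[b̚], [b], [b]

Occurrence 1 (position 1): immediately before a stressed vowel → [b̚].
Occurrence 2 (position 9): no conditioning environment matches → elsewhere allophone [b].
Occurrence 3 (position 10): no conditioning environment matches → elsewhere allophone [b].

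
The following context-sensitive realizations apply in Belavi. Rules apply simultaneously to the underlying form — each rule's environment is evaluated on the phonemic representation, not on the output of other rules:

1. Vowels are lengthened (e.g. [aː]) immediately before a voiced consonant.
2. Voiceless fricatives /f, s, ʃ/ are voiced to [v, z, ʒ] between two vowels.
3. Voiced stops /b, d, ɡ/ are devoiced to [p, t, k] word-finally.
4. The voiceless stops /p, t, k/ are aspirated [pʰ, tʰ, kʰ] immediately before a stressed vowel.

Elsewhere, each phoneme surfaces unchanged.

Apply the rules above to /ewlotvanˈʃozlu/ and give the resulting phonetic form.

[eːwlotvaːnˈʃoːzlu]

/e/ (word-initial) occurs before a voiced consonant → [eː] by rule 1.
/o/ (between /l/ and /t/) fails the environment for rule 1, so it stays [o].
/t/ (between /o/ and /v/) is in the target of rule 4 but the environment (immediately before a stressed vowel) is not met → [t].
/a/ — between /v/ and /n/, before a voiced consonant — surfaces as [aː] (rule 1).
/ʃ/ (between /n/ and /o/) fails the environment for rule 2, so it stays [ʃ].
/o/ (between /ʃ/ and /z/): before a voiced consonant, so rule 1 applies → [oː].
/u/ (word-final): rule 1 targets it, but not before a voiced consonant → unchanged [u].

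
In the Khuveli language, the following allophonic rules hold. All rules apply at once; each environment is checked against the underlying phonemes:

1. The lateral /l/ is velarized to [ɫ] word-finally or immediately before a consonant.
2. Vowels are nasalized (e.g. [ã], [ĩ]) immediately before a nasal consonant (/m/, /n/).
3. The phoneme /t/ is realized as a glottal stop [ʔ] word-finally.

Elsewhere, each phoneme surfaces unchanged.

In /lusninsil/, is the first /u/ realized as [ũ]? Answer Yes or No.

/u/ (between /l/ and /s/) fails the environment for rule 2, so it stays [u].
The actual realization is [u], not [ũ].

No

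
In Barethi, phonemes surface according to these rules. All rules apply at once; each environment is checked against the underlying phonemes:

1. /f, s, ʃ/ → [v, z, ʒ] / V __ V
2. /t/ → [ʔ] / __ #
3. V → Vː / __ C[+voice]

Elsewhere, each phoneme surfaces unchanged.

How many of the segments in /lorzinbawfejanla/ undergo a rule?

5

Segments that undergo a rule: /o/ → [oː] (rule 3); /i/ → [iː] (rule 3); /a/ → [aː] (rule 3); /e/ → [eː] (rule 3); /a/ → [aː] (rule 3).
All other segments surface unchanged.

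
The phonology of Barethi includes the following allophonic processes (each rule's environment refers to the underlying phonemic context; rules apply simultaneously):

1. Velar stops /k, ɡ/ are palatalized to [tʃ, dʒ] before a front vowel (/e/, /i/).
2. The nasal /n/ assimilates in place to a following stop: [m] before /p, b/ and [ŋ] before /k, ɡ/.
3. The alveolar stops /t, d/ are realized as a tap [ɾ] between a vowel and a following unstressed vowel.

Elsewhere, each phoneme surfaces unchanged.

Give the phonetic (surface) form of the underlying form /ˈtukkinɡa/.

/t/ — word-initial; rule 3 does not apply here → [t].
/u/ — not in any rule's target class → [u].
/k/ — between /u/ and /k/; rule 1 does not apply here → [k].
/k/ (between /k/ and /i/) occurs before a front vowel → [tʃ] by rule 1.
/i/ — not in any rule's target class → [i].
Rule 2 applies to /n/ (between /i/ and /ɡ/: before a labial or velar stop) → [ŋ].
/ɡ/ (between /n/ and /a/) fails the environment for rule 1, so it stays [ɡ].
/a/ (word-final): no rule targets it → [a].

[ˈtuktʃiŋɡa]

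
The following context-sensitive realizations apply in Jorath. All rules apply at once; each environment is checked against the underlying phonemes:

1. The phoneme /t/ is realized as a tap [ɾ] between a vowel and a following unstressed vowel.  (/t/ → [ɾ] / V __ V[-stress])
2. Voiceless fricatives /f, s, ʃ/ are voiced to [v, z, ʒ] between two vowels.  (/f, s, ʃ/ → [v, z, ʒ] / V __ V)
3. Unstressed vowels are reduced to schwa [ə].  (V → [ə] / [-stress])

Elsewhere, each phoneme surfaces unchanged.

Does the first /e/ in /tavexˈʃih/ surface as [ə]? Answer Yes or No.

Yes

Rule 3 applies to /e/ (between /v/ and /x/: in an unstressed syllable) → [ə].
The actual realization is [ə], which matches [ə].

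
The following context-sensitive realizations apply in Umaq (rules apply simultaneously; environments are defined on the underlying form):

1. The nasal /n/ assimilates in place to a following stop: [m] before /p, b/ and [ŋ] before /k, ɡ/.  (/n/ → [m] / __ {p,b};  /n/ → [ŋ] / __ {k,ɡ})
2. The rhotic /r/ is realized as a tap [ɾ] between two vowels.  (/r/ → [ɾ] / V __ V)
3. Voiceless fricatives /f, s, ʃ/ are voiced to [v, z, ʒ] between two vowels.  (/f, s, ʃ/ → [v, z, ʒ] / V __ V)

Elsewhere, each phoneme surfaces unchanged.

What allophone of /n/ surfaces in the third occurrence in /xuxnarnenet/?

/n/ (between /e/ and /e/) fails the environment for rule 1, so it stays [n].

[n]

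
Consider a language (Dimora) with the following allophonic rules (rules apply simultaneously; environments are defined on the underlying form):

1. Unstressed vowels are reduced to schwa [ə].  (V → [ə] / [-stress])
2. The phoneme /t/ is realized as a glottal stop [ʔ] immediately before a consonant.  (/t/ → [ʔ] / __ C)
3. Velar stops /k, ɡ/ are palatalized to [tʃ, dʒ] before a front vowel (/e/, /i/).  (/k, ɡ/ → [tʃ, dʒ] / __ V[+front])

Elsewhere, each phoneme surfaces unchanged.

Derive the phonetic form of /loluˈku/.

[lələˈku]

/l/ (word-initial): no rule targets it → [l].
Rule 1 applies to /o/ (between /l/ and /l/: in an unstressed syllable) → [ə].
/l/ stays [l].
/u/ — between /l/ and /k/, in an unstressed syllable — surfaces as [ə] (rule 1).
/k/ — between /u/ and /u/; rule 3 does not apply here → [k].
/u/ (word-final) fails the environment for rule 1, so it stays [u].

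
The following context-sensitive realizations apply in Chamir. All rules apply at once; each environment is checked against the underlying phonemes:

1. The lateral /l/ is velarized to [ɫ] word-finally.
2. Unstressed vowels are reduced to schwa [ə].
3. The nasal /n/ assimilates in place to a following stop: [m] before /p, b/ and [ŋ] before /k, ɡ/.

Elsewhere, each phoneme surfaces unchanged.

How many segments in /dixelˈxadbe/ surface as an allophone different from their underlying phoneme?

3

Segments that undergo a rule: /i/ → [ə] (rule 2); /e/ → [ə] (rule 2); /e/ → [ə] (rule 2).
All other segments surface unchanged.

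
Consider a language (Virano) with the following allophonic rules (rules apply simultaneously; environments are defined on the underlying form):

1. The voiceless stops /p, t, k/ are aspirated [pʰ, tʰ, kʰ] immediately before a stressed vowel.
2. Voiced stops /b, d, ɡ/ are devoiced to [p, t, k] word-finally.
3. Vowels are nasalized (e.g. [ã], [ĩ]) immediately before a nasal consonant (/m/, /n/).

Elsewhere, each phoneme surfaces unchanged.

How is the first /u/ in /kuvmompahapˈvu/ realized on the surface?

[u]

/u/ — between /k/ and /v/; rule 3 does not apply here → [u].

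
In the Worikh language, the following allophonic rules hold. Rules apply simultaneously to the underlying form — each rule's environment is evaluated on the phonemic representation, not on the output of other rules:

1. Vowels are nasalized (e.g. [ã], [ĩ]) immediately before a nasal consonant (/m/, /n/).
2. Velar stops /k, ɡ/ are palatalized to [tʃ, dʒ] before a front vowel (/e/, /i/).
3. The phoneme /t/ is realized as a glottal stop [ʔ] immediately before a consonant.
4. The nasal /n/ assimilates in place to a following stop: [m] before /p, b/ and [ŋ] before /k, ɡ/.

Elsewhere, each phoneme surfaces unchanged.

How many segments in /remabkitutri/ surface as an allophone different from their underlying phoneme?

Segments that undergo a rule: /e/ → [ẽ] (rule 1); /k/ → [tʃ] (rule 2); /t/ → [ʔ] (rule 3).
All other segments surface unchanged.

3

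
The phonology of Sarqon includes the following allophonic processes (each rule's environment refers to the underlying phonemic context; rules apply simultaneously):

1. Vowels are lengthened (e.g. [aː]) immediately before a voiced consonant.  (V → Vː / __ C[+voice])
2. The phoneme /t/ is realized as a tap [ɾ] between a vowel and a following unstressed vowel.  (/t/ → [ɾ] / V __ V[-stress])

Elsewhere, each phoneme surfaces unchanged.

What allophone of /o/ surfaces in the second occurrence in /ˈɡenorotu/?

[o]

/o/ (between /r/ and /t/): rule 1 targets it, but not before a voiced consonant → unchanged [o].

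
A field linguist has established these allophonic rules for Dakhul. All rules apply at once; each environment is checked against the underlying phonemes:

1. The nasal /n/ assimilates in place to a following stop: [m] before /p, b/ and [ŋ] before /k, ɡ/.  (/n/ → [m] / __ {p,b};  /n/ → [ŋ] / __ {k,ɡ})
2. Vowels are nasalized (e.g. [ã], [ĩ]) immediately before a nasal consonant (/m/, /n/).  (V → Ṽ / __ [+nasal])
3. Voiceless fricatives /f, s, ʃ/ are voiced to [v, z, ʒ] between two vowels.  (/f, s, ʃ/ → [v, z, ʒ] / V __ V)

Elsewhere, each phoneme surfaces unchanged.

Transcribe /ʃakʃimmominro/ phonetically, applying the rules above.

/ʃ/ (word-initial) is in the target of rule 3 but the environment (between two vowels) is not met → [ʃ].
/a/ (between /ʃ/ and /k/): rule 2 targets it, but not before a nasal consonant → unchanged [a].
/k/ (between /a/ and /ʃ/): no rule targets it → [k].
/ʃ/ (between /k/ and /i/) is in the target of rule 3 but the environment (between two vowels) is not met → [ʃ].
/i/ meets the environment for rule 2 (before a nasal consonant) → [ĩ].
/m/ stays [m].
/m/ (between /m/ and /o/) is unaffected → [m].
/o/ — between /m/ and /m/, before a nasal consonant — surfaces as [õ] (rule 2).
/m/ stays [m].
Rule 2 applies to /i/ (between /m/ and /n/: before a nasal consonant) → [ĩ].
/n/ (between /i/ and /r/) fails the environment for rule 1, so it stays [n].
/r/ (between /n/ and /o/) is unaffected → [r].
/o/ (word-final): rule 2 targets it, but not before a nasal consonant → unchanged [o].

[ʃakʃĩmmõmĩnro]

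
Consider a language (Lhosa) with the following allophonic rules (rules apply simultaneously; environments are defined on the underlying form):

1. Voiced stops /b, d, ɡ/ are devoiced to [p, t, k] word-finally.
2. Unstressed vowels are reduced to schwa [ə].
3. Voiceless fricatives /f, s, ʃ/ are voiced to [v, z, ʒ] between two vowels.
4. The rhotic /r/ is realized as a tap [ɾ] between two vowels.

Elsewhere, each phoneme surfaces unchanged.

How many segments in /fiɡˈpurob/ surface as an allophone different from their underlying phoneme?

Segments that undergo a rule: /i/ → [ə] (rule 2); /r/ → [ɾ] (rule 4); /o/ → [ə] (rule 2); /b/ → [p] (rule 1).
All other segments surface unchanged.

4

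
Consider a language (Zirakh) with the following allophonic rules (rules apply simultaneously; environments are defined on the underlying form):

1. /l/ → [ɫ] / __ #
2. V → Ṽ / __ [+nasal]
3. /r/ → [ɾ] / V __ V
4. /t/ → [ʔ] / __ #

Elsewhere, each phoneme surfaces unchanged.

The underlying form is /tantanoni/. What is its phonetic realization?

[tãntãnõni]

/t/ — word-initial; rule 4 does not apply here → [t].
/a/ — between /t/ and /n/, before a nasal consonant — surfaces as [ã] (rule 2).
/t/ (between /n/ and /a/) is in the target of rule 4 but the environment (word-finally) is not met → [t].
/a/ (between /t/ and /n/): before a nasal consonant, so rule 2 applies → [ã].
Rule 2 applies to /o/ (between /n/ and /n/: before a nasal consonant) → [õ].
/i/ — word-final; rule 2 does not apply here → [i].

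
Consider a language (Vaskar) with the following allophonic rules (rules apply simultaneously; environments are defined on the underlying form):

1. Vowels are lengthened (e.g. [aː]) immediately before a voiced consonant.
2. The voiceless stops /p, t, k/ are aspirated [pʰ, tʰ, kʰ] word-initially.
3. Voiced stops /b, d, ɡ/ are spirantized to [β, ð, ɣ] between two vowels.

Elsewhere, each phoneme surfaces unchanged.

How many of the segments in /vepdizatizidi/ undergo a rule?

Segments that undergo a rule: /i/ → [iː] (rule 1); /i/ → [iː] (rule 1); /i/ → [iː] (rule 1); /d/ → [ð] (rule 3).
All other segments surface unchanged.

4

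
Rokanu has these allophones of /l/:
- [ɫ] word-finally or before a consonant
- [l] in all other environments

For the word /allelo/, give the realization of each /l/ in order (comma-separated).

Occurrence 1 (position 2): word-finally or before a consonant → [ɫ].
Occurrence 2 (position 3): no conditioning environment matches → elsewhere allophone [l].
Occurrence 3 (position 5): no conditioning environment matches → elsewhere allophone [l].

[ɫ], [l], [l]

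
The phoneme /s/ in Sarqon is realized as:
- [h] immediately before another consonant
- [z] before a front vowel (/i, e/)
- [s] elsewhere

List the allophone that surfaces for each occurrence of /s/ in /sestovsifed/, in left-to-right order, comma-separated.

Occurrence 1 (position 1): before a front vowel (/i, e/) → [z].
Occurrence 2 (position 3): immediately before another consonant → [h].
Occurrence 3 (position 7): before a front vowel (/i, e/) → [z].

[z], [h], [z]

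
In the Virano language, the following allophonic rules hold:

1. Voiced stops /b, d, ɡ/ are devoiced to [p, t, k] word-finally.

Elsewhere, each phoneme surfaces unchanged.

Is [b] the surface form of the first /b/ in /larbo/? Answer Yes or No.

/b/ (between /r/ and /o/) is in the target of rule 1 but the environment (word-finally) is not met → [b].
The actual realization is [b], which matches [b].

Yes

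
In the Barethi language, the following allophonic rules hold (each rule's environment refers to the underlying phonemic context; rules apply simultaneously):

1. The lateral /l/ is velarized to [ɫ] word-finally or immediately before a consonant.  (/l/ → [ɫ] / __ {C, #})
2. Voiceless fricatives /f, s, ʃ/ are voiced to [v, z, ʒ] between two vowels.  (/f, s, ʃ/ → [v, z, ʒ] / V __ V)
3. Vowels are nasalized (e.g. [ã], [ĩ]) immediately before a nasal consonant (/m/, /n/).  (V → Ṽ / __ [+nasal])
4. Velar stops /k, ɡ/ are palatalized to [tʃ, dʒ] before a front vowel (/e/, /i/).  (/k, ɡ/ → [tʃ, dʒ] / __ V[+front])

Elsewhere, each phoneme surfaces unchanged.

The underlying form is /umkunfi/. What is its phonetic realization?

/u/ meets the environment for rule 3 (before a nasal consonant) → [ũ].
/m/ (between /u/ and /k/) is unaffected → [m].
/k/ (between /m/ and /u/) is in the target of rule 4 but the environment (before a front vowel) is not met → [k].
Rule 3 applies to /u/ (between /k/ and /n/: before a nasal consonant) → [ũ].
/n/ — not in any rule's target class → [n].
/f/ — between /n/ and /i/; rule 2 does not apply here → [f].
/i/ (word-final) fails the environment for rule 3, so it stays [i].

[ũmkũnfi]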